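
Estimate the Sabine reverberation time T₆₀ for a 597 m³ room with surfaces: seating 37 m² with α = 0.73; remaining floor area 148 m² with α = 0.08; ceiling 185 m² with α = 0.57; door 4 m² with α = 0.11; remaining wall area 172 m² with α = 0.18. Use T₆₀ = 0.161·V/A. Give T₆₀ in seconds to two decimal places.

A = Σ Sᵢαᵢ = 37·0.73 + 148·0.08 + 185·0.57 + 4·0.11 + 172·0.18 = 175.70 m².
T₆₀ = 0.161 × 597 / 175.70 = 0.547 s.

0.55 s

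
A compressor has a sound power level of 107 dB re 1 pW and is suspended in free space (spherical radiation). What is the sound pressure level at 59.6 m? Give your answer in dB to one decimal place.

L_p = L_w − 10·log₁₀(4π·r²) with r = 59.6 m.
4π·r² = 4.464e+04 m², 10·log₁₀ of that is 46.497 dB.
L_p = 107 − 46.497 = 60.50 dB.

60.5 dB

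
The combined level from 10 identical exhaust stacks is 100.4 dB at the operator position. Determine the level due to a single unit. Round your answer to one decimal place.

90.4 dB

Dividing the total intensity by 10 lowers the level by 10·log₁₀ 10 = 10.000 dB: L₁ = 100.4 − 10.000.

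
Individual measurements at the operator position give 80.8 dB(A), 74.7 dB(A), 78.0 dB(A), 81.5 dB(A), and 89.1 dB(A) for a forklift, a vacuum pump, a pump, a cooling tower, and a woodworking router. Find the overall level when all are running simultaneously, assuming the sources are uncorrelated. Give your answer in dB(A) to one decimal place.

90.7 dB(A)

Incoherent sources combine by intensity addition: L_total = 10·log₁₀(Σ 10^(L_i/10)).
Σ 10^(L/10) = 10^(80.8/10) + 10^(74.7/10) + 10^(78.0/10) + 10^(81.5/10) + 10^(89.1/10) = 1.167e+09.
L_total = 10·log₁₀(1.167e+09) = 90.67 dB(A).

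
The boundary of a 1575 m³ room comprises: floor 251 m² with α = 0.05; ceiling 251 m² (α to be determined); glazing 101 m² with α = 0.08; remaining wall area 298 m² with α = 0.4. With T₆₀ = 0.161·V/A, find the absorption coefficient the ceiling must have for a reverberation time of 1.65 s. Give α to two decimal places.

From T₆₀ = 0.161·V/A, the target T₆₀ = 1.65 s needs A = 0.161·1575/1.65 = 153.68 m².
Absorption from the other surfaces = 251·0.05 + 101·0.08 + 298·0.4 = 139.83 m², so the ceiling must supply 13.85 m² over 251 m².
α = 13.85/251 = 0.055.

0.06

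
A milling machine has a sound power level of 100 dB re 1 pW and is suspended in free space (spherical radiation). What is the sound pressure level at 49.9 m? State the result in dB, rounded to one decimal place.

55.0 dB

L_p = L_w − 10·log₁₀(4π·r²) with r = 49.9 m.
4π·r² = 3.129e+04 m², 10·log₁₀ of that is 44.954 dB.
L_p = 100 − 44.954 = 55.05 dB.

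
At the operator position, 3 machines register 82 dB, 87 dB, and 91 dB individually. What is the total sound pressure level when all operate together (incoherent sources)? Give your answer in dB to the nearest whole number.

Incoherent sources combine by intensity addition: L_total = 10·log₁₀(Σ 10^(L_i/10)).
Σ 10^(L/10) = 10^(82/10) + 10^(87/10) + 10^(91/10) = 1.919e+09.
L_total = 10·log₁₀(1.919e+09) = 92.83 dB.

93 dB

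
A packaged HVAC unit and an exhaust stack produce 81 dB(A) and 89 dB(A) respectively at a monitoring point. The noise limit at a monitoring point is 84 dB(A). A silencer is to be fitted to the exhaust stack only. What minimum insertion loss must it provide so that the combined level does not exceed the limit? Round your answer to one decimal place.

8.0 dB

The untreated sources together contribute 10^(81/10) = 1.259e+08, i.e. 81.00 dB(A).
To meet 84 dB(A) overall, the treated exhaust stack may contribute at most 10^(84/10) − 1.259e+08 = 1.253e+08, i.e. 80.98 dB(A).
Required insertion loss = 89 − 80.98 = 8.02 dB.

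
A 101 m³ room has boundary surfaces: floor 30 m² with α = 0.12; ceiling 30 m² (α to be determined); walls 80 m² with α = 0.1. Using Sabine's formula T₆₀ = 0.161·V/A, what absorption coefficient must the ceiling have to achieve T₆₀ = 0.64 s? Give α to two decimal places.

0.46

Required total absorption A = 0.161·101/0.64 = 25.41 m².
Absorption from the other surfaces = 30·0.12 + 80·0.1 = 11.60 m², so the ceiling must supply 13.81 m² over 30 m².
α = 13.81/30 = 0.460.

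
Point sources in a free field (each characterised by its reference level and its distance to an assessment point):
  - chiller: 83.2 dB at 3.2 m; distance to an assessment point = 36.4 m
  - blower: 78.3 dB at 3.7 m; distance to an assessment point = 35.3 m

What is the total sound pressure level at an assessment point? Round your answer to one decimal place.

63.7 dB

Propagate each source to the receiver with L = L_ref − 20·log₁₀(r/r_ref), then add intensities.
chiller: 83.2 − 20·log₁₀(36.4/3.2) = 83.2 − 21.12 = 62.08 dB.
blower: 78.3 − 20·log₁₀(35.3/3.7) = 78.3 − 19.59 = 58.71 dB.
Σ 10^(L/10) = 2.357e+06 → L_total = 10·log₁₀(2.357e+06) = 63.72 dB.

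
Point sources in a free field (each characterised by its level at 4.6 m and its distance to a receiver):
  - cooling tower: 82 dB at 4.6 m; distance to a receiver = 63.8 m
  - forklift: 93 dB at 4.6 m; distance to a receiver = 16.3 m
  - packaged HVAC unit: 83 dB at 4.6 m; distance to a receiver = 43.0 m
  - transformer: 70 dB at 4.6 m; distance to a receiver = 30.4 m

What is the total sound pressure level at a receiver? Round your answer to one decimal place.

Apply inverse-square spreading to bring every level to the receiver, then sum 10^(L/10).
cooling tower: 82 − 20·log₁₀(63.8/4.6) = 82 − 22.84 = 59.16 dB.
forklift: 93 − 20·log₁₀(16.3/4.6) = 93 − 10.99 = 82.01 dB.
packaged HVAC unit: 83 − 20·log₁₀(43.0/4.6) = 83 − 19.41 = 63.59 dB.
transformer: 70 − 20·log₁₀(30.4/4.6) = 70 − 16.40 = 53.60 dB.
Σ 10^(L/10) = 1.622e+08 → L_total = 10·log₁₀(1.622e+08) = 82.10 dB.

82.1 dB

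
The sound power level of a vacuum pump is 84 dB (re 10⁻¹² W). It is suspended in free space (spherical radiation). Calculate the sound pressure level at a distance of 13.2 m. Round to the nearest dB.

The power spreads over a sphere of area 4π·r², so L_p = L_w − 10·log₁₀(4π·r²).
4π·r² = 2190 m², 10·log₁₀ of that is 33.404 dB.
L_p = 84 − 33.404 = 50.60 dB.

51 dB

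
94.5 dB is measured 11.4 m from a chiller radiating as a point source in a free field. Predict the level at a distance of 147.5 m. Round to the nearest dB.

Spherical spreading from a point source gives a 20·log₁₀(r₂/r₁) drop.
L₂ = 94.5 − 20·log₁₀(147.5/11.4) = 94.5 − 22.238 = 72.26 dB.

72 dB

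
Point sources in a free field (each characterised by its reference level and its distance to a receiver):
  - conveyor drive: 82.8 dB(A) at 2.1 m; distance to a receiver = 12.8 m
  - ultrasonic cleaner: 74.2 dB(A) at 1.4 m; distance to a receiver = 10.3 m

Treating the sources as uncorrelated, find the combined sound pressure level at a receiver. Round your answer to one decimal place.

First find each source's level at the receiver (point-source: −20·log₁₀(r/r_ref)), then combine on an intensity basis.
conveyor drive: 82.8 − 20·log₁₀(12.8/2.1) = 82.8 − 15.70 = 67.10 dB(A).
ultrasonic cleaner: 74.2 − 20·log₁₀(10.3/1.4) = 74.2 − 17.33 = 56.87 dB(A).
Σ 10^(L/10) = 5.615e+06 → L_total = 10·log₁₀(5.615e+06) = 67.49 dB(A).

67.5 dB(A)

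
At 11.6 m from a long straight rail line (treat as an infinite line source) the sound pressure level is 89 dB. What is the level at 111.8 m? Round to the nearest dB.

Cylindrical spreading from a line source gives a 10·log₁₀(r₂/r₁) drop.
L₂ = 89 − 10·log₁₀(111.8/11.6) = 89 − 9.840 = 79.16 dB.

79 dB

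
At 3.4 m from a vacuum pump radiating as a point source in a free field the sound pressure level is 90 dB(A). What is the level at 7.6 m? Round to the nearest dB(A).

For a point source, L₂ = L₁ − 20·log₁₀(r₂/r₁).
L₂ = 90 − 20·log₁₀(7.6/3.4) = 90 − 6.987 = 83.01 dB(A).

83 dB(A)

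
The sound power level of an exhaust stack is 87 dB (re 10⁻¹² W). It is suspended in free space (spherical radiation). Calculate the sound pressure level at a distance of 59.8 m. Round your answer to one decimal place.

Free-field spherical radiation: L_p = L_w − 10·log₁₀(4π·r²), r = 59.8 m.
4π·r² = 4.494e+04 m², 10·log₁₀ of that is 46.526 dB.
L_p = 87 − 46.526 = 40.47 dB.

40.5 dB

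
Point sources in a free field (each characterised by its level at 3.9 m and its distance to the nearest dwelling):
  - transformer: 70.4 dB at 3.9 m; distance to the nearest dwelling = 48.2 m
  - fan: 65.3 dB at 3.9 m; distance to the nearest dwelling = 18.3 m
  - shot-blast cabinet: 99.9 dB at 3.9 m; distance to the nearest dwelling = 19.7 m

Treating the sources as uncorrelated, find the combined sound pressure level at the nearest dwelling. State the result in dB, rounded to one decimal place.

Propagate each source to the receiver with L = L_ref − 20·log₁₀(r/r_ref), then add intensities.
transformer: 70.4 − 20·log₁₀(48.2/3.9) = 70.4 − 21.84 = 48.56 dB.
fan: 65.3 − 20·log₁₀(18.3/3.9) = 65.3 − 13.43 = 51.87 dB.
shot-blast cabinet: 99.9 − 20·log₁₀(19.7/3.9) = 99.9 − 14.07 = 85.83 dB.
Σ 10^(L/10) = 3.832e+08 → L_total = 10·log₁₀(3.832e+08) = 85.83 dB.

85.8 dB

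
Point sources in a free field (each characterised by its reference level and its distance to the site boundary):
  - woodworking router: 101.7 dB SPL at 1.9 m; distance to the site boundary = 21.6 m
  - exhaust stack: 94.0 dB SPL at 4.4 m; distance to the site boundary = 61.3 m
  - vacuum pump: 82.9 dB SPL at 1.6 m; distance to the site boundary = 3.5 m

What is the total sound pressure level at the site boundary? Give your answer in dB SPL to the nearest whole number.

Apply inverse-square spreading to bring every level to the receiver, then sum 10^(L/10).
woodworking router: 101.7 − 20·log₁₀(21.6/1.9) = 101.7 − 21.11 = 80.59 dB SPL.
exhaust stack: 94.0 − 20·log₁₀(61.3/4.4) = 94.0 − 22.88 = 71.12 dB SPL.
vacuum pump: 82.9 − 20·log₁₀(3.5/1.6) = 82.9 − 6.80 = 76.10 dB SPL.
Σ 10^(L/10) = 1.681e+08 → L_total = 10·log₁₀(1.681e+08) = 82.26 dB SPL.

82 dB SPL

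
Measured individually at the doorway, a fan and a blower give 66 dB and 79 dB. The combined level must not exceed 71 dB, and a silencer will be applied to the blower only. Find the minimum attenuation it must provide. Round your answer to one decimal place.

Everything except the blower sums to 10^(66/10) = 3.981e+06 in linear terms, 66.00 dB.
The limit corresponds to 10^(71/10) = 1.259e+07; subtracting the fixed part leaves 8.608e+06 for the blower, i.e. 69.35 dB.
Required insertion loss = 79 − 69.35 = 9.65 dB.

9.7 dB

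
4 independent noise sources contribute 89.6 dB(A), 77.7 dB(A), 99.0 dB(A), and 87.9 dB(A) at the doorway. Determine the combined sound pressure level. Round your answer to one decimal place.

99.8 dB(A)

For uncorrelated sources the intensities add, so convert each level to linear form, sum, and take 10·log₁₀ of the total.
Σ 10^(L/10) = 10^(89.6/10) + 10^(77.7/10) + 10^(99.0/10) + 10^(87.9/10) = 9.531e+09.
L_total = 10·log₁₀(9.531e+09) = 99.79 dB(A).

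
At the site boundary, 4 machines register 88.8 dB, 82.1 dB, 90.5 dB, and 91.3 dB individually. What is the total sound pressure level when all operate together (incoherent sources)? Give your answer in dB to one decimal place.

For uncorrelated sources the intensities add, so convert each level to linear form, sum, and take 10·log₁₀ of the total.
Σ 10^(L/10) = 10^(88.8/10) + 10^(82.1/10) + 10^(90.5/10) + 10^(91.3/10) = 3.392e+09.
L_total = 10·log₁₀(3.392e+09) = 95.30 dB.

95.3 dB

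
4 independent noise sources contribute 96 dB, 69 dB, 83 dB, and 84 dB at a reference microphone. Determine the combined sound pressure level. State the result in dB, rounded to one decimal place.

96.5 dB

For uncorrelated sources the intensities add, so convert each level to linear form, sum, and take 10·log₁₀ of the total.
Σ 10^(L/10) = 10^(96/10) + 10^(69/10) + 10^(83/10) + 10^(84/10) = 4.440e+09.
L_total = 10·log₁₀(4.440e+09) = 96.47 dB.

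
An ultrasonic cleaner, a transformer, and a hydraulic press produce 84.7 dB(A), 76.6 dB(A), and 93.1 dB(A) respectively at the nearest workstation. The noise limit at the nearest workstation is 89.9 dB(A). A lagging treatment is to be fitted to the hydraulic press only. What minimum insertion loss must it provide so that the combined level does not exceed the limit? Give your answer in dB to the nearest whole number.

5 dB

The untreated sources together contribute 10^(84.7/10) + 10^(76.6/10) = 3.408e+08, i.e. 85.33 dB(A).
To meet 89.9 dB(A) overall, the treated hydraulic press may contribute at most 10^(89.9/10) − 3.408e+08 = 6.364e+08, i.e. 88.04 dB(A).
Required insertion loss = 93.1 − 88.04 = 5.06 dB.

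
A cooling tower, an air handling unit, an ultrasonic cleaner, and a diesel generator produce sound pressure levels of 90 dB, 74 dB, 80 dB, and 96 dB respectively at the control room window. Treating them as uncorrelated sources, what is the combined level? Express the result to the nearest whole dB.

For uncorrelated sources the intensities add, so convert each level to linear form, sum, and take 10·log₁₀ of the total.
Σ 10^(L/10) = 10^(90/10) + 10^(74/10) + 10^(80/10) + 10^(96/10) = 5.106e+09.
L_total = 10·log₁₀(5.106e+09) = 97.08 dB.

97 dB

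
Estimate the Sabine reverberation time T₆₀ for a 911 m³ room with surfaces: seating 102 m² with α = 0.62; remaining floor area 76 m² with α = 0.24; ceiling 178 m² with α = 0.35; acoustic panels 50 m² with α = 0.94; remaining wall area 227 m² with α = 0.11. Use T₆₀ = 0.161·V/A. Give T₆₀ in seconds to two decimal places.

0.68 s

Summing Sᵢαᵢ: 102·0.62 + 76·0.24 + 178·0.35 + 50·0.94 + 227·0.11 = 215.75 m².
T₆₀ = 0.161·V/A = 0.161·911/215.75 = 0.680 s.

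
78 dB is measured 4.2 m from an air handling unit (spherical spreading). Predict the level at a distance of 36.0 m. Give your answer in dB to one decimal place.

59.3 dB

Spherical spreading from a point source gives a 20·log₁₀(r₂/r₁) drop.
L₂ = 78 − 20·log₁₀(36.0/4.2) = 78 − 18.661 = 59.34 dB.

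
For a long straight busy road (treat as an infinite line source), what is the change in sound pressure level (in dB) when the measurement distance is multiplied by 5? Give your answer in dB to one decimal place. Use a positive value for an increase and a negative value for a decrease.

-7.0 dB

With cylindrical spreading the level changes by −10·log₁₀(r₂/r₁).
ΔL = −10·log₁₀(5) = -6.99 dB.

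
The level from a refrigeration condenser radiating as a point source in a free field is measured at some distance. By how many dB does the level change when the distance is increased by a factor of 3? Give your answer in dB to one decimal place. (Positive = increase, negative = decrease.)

A point source loses 6 dB per doubling of distance; generally ΔL = −20·log₁₀(r₂/r₁).
ΔL = −20·log₁₀(3) = -9.54 dB.

-9.5 dB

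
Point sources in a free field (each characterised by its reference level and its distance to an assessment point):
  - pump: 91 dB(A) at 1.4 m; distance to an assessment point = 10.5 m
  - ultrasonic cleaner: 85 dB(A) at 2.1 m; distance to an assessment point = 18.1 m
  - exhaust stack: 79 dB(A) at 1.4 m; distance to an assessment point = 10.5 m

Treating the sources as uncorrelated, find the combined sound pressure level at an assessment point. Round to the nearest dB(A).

74 dB(A)

Apply inverse-square spreading to bring every level to the receiver, then sum 10^(L/10).
pump: 91 − 20·log₁₀(10.5/1.4) = 91 − 17.50 = 73.50 dB(A).
ultrasonic cleaner: 85 − 20·log₁₀(18.1/2.1) = 85 − 18.71 = 66.29 dB(A).
exhaust stack: 79 − 20·log₁₀(10.5/1.4) = 79 − 17.50 = 61.50 dB(A).
Σ 10^(L/10) = 2.805e+07 → L_total = 10·log₁₀(2.805e+07) = 74.48 dB(A).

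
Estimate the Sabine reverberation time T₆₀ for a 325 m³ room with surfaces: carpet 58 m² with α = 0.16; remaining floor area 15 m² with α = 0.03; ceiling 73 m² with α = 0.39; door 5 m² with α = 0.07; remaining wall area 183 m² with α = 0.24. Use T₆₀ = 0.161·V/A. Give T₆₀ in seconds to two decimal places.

Total absorption A = 58·0.16 + 15·0.03 + 73·0.39 + 5·0.07 + 183·0.24 = 82.47 m² sabins.
T₆₀ = 0.161·V/A = 0.161·325/82.47 = 0.634 s.

0.63 s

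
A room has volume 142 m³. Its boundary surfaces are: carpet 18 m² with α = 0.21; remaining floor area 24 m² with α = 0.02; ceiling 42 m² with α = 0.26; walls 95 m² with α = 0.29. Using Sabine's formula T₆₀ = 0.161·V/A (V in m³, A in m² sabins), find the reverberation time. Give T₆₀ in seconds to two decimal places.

Summing Sᵢαᵢ: 18·0.21 + 24·0.02 + 42·0.26 + 95·0.29 = 42.73 m².
T₆₀ = 0.161·V/A = 0.161·142/42.73 = 0.535 s.

0.54 s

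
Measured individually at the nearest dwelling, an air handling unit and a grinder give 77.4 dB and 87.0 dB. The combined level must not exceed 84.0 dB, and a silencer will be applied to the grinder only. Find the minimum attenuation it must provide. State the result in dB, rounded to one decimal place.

Fixed contribution from the other source: Σ 10^(L/10) = 10^(77.4/10) = 5.495e+07 (77.40 dB).
To meet 84.0 dB overall, the treated grinder may contribute at most 10^(84.0/10) − 5.495e+07 = 1.962e+08, i.e. 82.93 dB.
So the grinder must be reduced from 87.0 to 82.93 dB: IL = 4.07 dB.

4.1 dB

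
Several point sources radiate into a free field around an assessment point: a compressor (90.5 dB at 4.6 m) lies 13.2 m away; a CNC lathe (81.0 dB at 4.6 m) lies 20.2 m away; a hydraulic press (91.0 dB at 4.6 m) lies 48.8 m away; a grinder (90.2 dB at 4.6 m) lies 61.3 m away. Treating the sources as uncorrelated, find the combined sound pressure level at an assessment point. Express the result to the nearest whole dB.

Apply inverse-square spreading to bring every level to the receiver, then sum 10^(L/10).
compressor: 90.5 − 20·log₁₀(13.2/4.6) = 90.5 − 9.16 = 81.34 dB.
CNC lathe: 81.0 − 20·log₁₀(20.2/4.6) = 81.0 − 12.85 = 68.15 dB.
hydraulic press: 91.0 − 20·log₁₀(48.8/4.6) = 91.0 − 20.51 = 70.49 dB.
grinder: 90.2 − 20·log₁₀(61.3/4.6) = 90.2 − 22.49 = 67.71 dB.
Σ 10^(L/10) = 1.599e+08 → L_total = 10·log₁₀(1.599e+08) = 82.04 dB.

82 dB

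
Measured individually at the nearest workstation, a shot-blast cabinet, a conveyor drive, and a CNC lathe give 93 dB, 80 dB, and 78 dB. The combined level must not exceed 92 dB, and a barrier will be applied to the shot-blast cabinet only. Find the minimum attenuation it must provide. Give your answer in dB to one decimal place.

Everything except the shot-blast cabinet sums to 10^(80/10) + 10^(78/10) = 1.631e+08 in linear terms, 82.12 dB.
To meet 92 dB overall, the treated shot-blast cabinet may contribute at most 10^(92/10) − 1.631e+08 = 1.422e+09, i.e. 91.53 dB.
So the shot-blast cabinet must be reduced from 93 to 91.53 dB: IL = 1.47 dB.

1.5 dB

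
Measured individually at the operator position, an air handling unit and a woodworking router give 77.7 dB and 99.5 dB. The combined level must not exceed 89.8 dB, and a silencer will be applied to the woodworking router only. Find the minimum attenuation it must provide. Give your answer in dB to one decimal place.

10.0 dB

Everything except the woodworking router sums to 10^(77.7/10) = 5.888e+07 in linear terms, 77.70 dB.
The limit corresponds to 10^(89.8/10) = 9.550e+08; subtracting the fixed part leaves 8.961e+08 for the woodworking router, i.e. 89.52 dB.
Required insertion loss = 99.5 − 89.52 = 9.98 dB.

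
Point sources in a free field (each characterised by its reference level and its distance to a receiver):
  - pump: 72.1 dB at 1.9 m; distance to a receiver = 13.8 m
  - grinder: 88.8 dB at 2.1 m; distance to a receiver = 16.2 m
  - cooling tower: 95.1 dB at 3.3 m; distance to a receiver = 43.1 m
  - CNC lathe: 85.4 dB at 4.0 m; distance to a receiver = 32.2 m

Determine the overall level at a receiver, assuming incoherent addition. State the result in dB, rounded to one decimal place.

Apply inverse-square spreading to bring every level to the receiver, then sum 10^(L/10).
pump: 72.1 − 20·log₁₀(13.8/1.9) = 72.1 − 17.22 = 54.88 dB.
grinder: 88.8 − 20·log₁₀(16.2/2.1) = 88.8 − 17.75 = 71.05 dB.
cooling tower: 95.1 − 20·log₁₀(43.1/3.3) = 95.1 − 22.32 = 72.78 dB.
CNC lathe: 85.4 − 20·log₁₀(32.2/4.0) = 85.4 − 18.12 = 67.28 dB.
Σ 10^(L/10) = 3.738e+07 → L_total = 10·log₁₀(3.738e+07) = 75.73 dB.

75.7 dB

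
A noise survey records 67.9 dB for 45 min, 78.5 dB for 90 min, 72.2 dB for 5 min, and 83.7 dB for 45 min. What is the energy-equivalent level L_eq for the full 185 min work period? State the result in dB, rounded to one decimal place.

79.7 dB

L_eq = 10·log₁₀[(1/T)·Σ tᵢ·10^(Lᵢ/10)] with T = 185 min.
Σ tᵢ·10^(Lᵢ/10) = 45·10^(67.9/10) + 90·10^(78.5/10) + 5·10^(72.2/10) + 45·10^(83.7/10) = 1.728e+10.
L_eq = 10·log₁₀(1.728e+10/185) = 79.70 dB.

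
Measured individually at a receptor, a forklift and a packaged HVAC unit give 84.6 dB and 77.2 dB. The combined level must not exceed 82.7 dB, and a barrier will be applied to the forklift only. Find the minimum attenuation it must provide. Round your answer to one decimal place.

Fixed contribution from the other source: Σ 10^(L/10) = 10^(77.2/10) = 5.248e+07 (77.20 dB).
The limit corresponds to 10^(82.7/10) = 1.862e+08; subtracting the fixed part leaves 1.337e+08 for the forklift, i.e. 81.26 dB.
Required insertion loss = 84.6 − 81.26 = 3.34 dB.

3.3 dB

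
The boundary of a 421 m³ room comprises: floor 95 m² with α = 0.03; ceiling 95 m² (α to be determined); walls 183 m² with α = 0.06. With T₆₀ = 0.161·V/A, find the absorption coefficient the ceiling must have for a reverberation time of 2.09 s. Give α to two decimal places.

0.20

A = 0.161·V/T₆₀ = 0.161·421/2.09 = 32.43 m² sabins.
Absorption from the other surfaces = 95·0.03 + 183·0.06 = 13.83 m², so the ceiling must supply 18.60 m² over 95 m².
α = 18.60/95 = 0.196.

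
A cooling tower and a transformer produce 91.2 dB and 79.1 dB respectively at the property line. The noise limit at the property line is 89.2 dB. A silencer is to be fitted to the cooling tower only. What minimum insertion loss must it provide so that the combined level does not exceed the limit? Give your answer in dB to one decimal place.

2.4 dB

Fixed contribution from the other source: Σ 10^(L/10) = 10^(79.1/10) = 8.128e+07 (79.10 dB).
To meet 89.2 dB overall, the treated cooling tower may contribute at most 10^(89.2/10) − 8.128e+07 = 7.505e+08, i.e. 88.75 dB.
So the cooling tower must be reduced from 91.2 to 88.75 dB: IL = 2.45 dB.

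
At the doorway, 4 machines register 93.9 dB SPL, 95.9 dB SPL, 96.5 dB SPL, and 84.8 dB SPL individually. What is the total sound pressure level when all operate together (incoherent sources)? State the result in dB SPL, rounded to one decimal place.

100.5 dB SPL

Incoherent sources combine by intensity addition: L_total = 10·log₁₀(Σ 10^(L_i/10)).
Σ 10^(L/10) = 10^(93.9/10) + 10^(95.9/10) + 10^(96.5/10) + 10^(84.8/10) = 1.111e+10.
L_total = 10·log₁₀(1.111e+10) = 100.46 dB SPL.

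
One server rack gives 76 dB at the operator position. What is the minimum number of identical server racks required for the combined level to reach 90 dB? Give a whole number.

The shortfall is 90 − 76 = 14.0 dB, and N units add 10·log₁₀ N, so need 10·log₁₀ N ≥ 14.0.
N ≥ 10^(14.0/10) = 25.119, so N = 26.

26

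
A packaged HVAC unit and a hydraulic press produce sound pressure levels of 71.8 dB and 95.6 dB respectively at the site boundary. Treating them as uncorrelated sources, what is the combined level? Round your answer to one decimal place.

For uncorrelated sources the intensities add, so convert each level to linear form, sum, and take 10·log₁₀ of the total.
Σ 10^(L/10) = 10^(71.8/10) + 10^(95.6/10) = 3.646e+09.
L_total = 10·log₁₀(3.646e+09) = 95.62 dB.

95.6 dB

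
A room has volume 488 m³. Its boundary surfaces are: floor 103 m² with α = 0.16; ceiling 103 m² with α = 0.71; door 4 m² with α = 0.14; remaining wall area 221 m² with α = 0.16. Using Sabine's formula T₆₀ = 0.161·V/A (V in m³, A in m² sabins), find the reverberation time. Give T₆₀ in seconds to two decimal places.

0.63 s

A = Σ Sᵢαᵢ = 103·0.16 + 103·0.71 + 4·0.14 + 221·0.16 = 125.53 m².
T₆₀ = 0.161·V/A = 0.161·488/125.53 = 0.626 s.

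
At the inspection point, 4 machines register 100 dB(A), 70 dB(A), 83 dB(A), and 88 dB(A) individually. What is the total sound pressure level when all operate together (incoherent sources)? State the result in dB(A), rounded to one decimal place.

Incoherent sources combine by intensity addition: L_total = 10·log₁₀(Σ 10^(L_i/10)).
Σ 10^(L/10) = 10^(100/10) + 10^(70/10) + 10^(83/10) + 10^(88/10) = 1.084e+10.
L_total = 10·log₁₀(1.084e+10) = 100.35 dB(A).

100.4 dB(A)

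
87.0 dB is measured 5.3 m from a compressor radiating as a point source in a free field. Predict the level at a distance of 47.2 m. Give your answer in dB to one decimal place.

68.0 dB

For a point source, L₂ = L₁ − 20·log₁₀(r₂/r₁).
L₂ = 87.0 − 20·log₁₀(47.2/5.3) = 87.0 − 18.993 = 68.01 dB.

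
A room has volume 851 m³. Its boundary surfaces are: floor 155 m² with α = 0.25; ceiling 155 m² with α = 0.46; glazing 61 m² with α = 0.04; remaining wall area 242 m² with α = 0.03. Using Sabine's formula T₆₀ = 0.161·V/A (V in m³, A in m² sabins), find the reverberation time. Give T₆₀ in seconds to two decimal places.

Total absorption A = 155·0.25 + 155·0.46 + 61·0.04 + 242·0.03 = 119.75 m² sabins.
T₆₀ = 0.161 × 851 / 119.75 = 1.144 s.

1.14 s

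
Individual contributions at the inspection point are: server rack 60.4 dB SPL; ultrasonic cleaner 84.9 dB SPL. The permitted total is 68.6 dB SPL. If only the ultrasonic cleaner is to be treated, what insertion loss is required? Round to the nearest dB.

17 dB

The untreated sources together contribute 10^(60.4/10) = 1.096e+06, i.e. 60.40 dB SPL.
The limit corresponds to 10^(68.6/10) = 7.244e+06; subtracting the fixed part leaves 6.148e+06 for the ultrasonic cleaner, i.e. 67.89 dB SPL.
So the ultrasonic cleaner must be reduced from 84.9 to 67.89 dB SPL: IL = 17.01 dB.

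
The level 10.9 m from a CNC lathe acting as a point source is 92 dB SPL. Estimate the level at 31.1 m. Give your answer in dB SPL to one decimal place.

82.9 dB SPL

For a point source, L₂ = L₁ − 20·log₁₀(r₂/r₁).
L₂ = 92 − 20·log₁₀(31.1/10.9) = 92 − 9.107 = 82.89 dB SPL.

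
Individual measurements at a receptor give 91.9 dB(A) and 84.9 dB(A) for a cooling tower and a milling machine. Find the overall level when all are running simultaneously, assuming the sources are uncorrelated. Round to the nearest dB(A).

93 dB(A)

Incoherent sources combine by intensity addition: L_total = 10·log₁₀(Σ 10^(L_i/10)).
Σ 10^(L/10) = 10^(91.9/10) + 10^(84.9/10) = 1.858e+09.
L_total = 10·log₁₀(1.858e+09) = 92.69 dB(A).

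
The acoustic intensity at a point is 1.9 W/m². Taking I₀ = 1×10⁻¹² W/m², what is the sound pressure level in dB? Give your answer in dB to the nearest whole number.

Dividing by I₀ shifts the exponent by 12: I/I₀ = 1.9×10^12.
L = 10·(0.2788 + 12) = 122.79 dB.

123 dB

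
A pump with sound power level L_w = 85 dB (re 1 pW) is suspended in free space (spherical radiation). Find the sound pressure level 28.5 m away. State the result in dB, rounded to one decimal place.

44.9 dB

The power spreads over a sphere of area 4π·r², so L_p = L_w − 10·log₁₀(4π·r²).
4π·r² = 1.021e+04 m², 10·log₁₀ of that is 40.089 dB.
L_p = 85 − 40.089 = 44.91 dB.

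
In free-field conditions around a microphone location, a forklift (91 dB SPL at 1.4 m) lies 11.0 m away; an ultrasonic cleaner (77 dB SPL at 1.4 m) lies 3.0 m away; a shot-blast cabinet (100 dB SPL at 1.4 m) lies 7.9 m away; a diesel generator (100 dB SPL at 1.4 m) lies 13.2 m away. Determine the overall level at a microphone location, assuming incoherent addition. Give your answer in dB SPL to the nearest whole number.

Apply inverse-square spreading to bring every level to the receiver, then sum 10^(L/10).
forklift: 91 − 20·log₁₀(11.0/1.4) = 91 − 17.91 = 73.09 dB SPL.
ultrasonic cleaner: 77 − 20·log₁₀(3.0/1.4) = 77 − 6.62 = 70.38 dB SPL.
shot-blast cabinet: 100 − 20·log₁₀(7.9/1.4) = 100 − 15.03 = 84.97 dB SPL.
diesel generator: 100 − 20·log₁₀(13.2/1.4) = 100 − 19.49 = 80.51 dB SPL.
Σ 10^(L/10) = 4.578e+08 → L_total = 10·log₁₀(4.578e+08) = 86.61 dB SPL.

87 dB SPL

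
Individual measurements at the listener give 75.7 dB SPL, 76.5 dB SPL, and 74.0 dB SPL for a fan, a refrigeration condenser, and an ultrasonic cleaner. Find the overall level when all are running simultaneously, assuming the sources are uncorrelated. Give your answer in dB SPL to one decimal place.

80.3 dB SPL

For uncorrelated sources the intensities add, so convert each level to linear form, sum, and take 10·log₁₀ of the total.
Σ 10^(L/10) = 10^(75.7/10) + 10^(76.5/10) + 10^(74.0/10) = 1.069e+08.
L_total = 10·log₁₀(1.069e+08) = 80.29 dB SPL.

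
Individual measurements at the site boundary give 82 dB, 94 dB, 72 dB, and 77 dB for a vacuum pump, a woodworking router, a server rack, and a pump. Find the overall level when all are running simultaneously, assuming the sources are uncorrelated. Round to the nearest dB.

Incoherent sources combine by intensity addition: L_total = 10·log₁₀(Σ 10^(L_i/10)).
Σ 10^(L/10) = 10^(82/10) + 10^(94/10) + 10^(72/10) + 10^(77/10) = 2.736e+09.
L_total = 10·log₁₀(2.736e+09) = 94.37 dB.

94 dB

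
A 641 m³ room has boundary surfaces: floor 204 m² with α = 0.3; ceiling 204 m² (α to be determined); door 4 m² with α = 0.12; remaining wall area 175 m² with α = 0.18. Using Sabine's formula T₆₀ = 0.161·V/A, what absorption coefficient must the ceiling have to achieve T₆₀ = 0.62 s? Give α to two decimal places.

From T₆₀ = 0.161·V/A, the target T₆₀ = 0.62 s needs A = 0.161·641/0.62 = 166.45 m².
Absorption from the other surfaces = 204·0.3 + 4·0.12 + 175·0.18 = 93.18 m², so the ceiling must supply 73.27 m² over 204 m².
α = 73.27/204 = 0.359.

0.36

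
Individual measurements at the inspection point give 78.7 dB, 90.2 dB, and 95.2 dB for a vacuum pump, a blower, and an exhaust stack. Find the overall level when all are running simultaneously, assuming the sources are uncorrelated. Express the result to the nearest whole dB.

Incoherent sources combine by intensity addition: L_total = 10·log₁₀(Σ 10^(L_i/10)).
Σ 10^(L/10) = 10^(78.7/10) + 10^(90.2/10) + 10^(95.2/10) = 4.433e+09.
L_total = 10·log₁₀(4.433e+09) = 96.47 dB.

96 dB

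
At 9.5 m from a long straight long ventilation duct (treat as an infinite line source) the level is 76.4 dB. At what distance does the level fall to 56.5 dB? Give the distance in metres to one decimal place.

For a line source L₁ − L₂ = 10·log₁₀(r₂/r₁), so r₂ = r₁·10^((L₁−L₂)/10).
r₂ = 9.5·10^((76.4−56.5)/10) = 9.5·10^(19.9/10) = 928.38 m.

928.4 m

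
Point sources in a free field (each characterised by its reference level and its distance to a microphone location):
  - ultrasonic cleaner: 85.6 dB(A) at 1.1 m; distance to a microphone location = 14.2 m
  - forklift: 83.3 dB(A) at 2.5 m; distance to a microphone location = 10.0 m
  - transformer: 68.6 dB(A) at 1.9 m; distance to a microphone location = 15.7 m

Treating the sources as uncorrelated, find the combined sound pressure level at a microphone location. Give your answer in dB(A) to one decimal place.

71.9 dB(A)

Apply inverse-square spreading to bring every level to the receiver, then sum 10^(L/10).
ultrasonic cleaner: 85.6 − 20·log₁₀(14.2/1.1) = 85.6 − 22.22 = 63.38 dB(A).
forklift: 83.3 − 20·log₁₀(10.0/2.5) = 83.3 − 12.04 = 71.26 dB(A).
transformer: 68.6 − 20·log₁₀(15.7/1.9) = 68.6 − 18.34 = 50.26 dB(A).
Σ 10^(L/10) = 1.565e+07 → L_total = 10·log₁₀(1.565e+07) = 71.94 dB(A).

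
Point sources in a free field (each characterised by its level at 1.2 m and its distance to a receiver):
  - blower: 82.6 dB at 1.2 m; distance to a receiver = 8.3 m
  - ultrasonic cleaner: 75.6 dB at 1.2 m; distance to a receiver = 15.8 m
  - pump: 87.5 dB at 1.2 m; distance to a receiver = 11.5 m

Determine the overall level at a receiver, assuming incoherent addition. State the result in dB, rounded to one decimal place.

Apply inverse-square spreading to bring every level to the receiver, then sum 10^(L/10).
blower: 82.6 − 20·log₁₀(8.3/1.2) = 82.6 − 16.80 = 65.80 dB.
ultrasonic cleaner: 75.6 − 20·log₁₀(15.8/1.2) = 75.6 − 22.39 = 53.21 dB.
pump: 87.5 − 20·log₁₀(11.5/1.2) = 87.5 − 19.63 = 67.87 dB.
Σ 10^(L/10) = 1.014e+07 → L_total = 10·log₁₀(1.014e+07) = 70.06 dB.

70.1 dB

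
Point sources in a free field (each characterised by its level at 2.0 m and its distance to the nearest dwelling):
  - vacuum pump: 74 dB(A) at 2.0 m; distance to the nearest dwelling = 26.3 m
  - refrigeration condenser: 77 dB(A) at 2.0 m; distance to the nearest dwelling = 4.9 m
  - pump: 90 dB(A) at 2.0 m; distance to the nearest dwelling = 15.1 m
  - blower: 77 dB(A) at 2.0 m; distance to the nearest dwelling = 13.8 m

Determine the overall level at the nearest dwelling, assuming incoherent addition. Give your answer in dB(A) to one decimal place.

74.3 dB(A)

First find each source's level at the receiver (point-source: −20·log₁₀(r/r_ref)), then combine on an intensity basis.
vacuum pump: 74 − 20·log₁₀(26.3/2.0) = 74 − 22.38 = 51.62 dB(A).
refrigeration condenser: 77 − 20·log₁₀(4.9/2.0) = 77 − 7.78 = 69.22 dB(A).
pump: 90 − 20·log₁₀(15.1/2.0) = 90 − 17.56 = 72.44 dB(A).
blower: 77 − 20·log₁₀(13.8/2.0) = 77 − 16.78 = 60.22 dB(A).
Σ 10^(L/10) = 2.709e+07 → L_total = 10·log₁₀(2.709e+07) = 74.33 dB(A).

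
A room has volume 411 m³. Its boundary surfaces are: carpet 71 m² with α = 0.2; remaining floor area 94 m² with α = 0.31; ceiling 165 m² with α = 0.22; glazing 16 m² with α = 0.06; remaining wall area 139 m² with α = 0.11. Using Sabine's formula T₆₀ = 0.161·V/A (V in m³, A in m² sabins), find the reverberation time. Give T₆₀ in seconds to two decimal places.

0.69 s

A = Σ Sᵢαᵢ = 71·0.2 + 94·0.31 + 165·0.22 + 16·0.06 + 139·0.11 = 95.89 m².
T₆₀ = 0.161·V/A = 0.161·411/95.89 = 0.690 s.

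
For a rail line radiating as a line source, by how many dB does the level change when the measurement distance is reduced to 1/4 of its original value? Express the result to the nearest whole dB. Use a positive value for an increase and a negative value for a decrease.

+6 dB

With cylindrical spreading the level changes by −10·log₁₀(r₂/r₁).
ΔL = −10·log₁₀(0.25) = +6.02 dB.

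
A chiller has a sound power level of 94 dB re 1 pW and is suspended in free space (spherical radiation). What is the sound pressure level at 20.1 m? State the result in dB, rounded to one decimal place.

L_p = L_w − 10·log₁₀(4π·r²) with r = 20.1 m.
4π·r² = 5077 m², 10·log₁₀ of that is 37.056 dB.
L_p = 94 − 37.056 = 56.94 dB.

56.9 dB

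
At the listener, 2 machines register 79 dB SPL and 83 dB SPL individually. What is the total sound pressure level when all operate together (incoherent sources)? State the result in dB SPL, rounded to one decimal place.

84.5 dB SPL

Incoherent sources combine by intensity addition: L_total = 10·log₁₀(Σ 10^(L_i/10)).
Σ 10^(L/10) = 10^(79/10) + 10^(83/10) = 2.790e+08.
L_total = 10·log₁₀(2.790e+08) = 84.46 dB SPL.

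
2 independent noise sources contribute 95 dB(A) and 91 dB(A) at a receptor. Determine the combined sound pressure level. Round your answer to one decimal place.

For uncorrelated sources the intensities add, so convert each level to linear form, sum, and take 10·log₁₀ of the total.
Σ 10^(L/10) = 10^(95/10) + 10^(91/10) = 4.421e+09.
L_total = 10·log₁₀(4.421e+09) = 96.46 dB(A).

96.5 dB(A)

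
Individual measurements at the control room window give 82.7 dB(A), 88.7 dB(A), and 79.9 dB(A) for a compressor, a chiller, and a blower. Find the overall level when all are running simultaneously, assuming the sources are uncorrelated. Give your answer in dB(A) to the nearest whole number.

90 dB(A)

Incoherent sources combine by intensity addition: L_total = 10·log₁₀(Σ 10^(L_i/10)).
Σ 10^(L/10) = 10^(82.7/10) + 10^(88.7/10) + 10^(79.9/10) = 1.025e+09.
L_total = 10·log₁₀(1.025e+09) = 90.11 dB(A).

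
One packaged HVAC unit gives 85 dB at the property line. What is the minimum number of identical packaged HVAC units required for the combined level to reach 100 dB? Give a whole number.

The shortfall is 100 − 85 = 15.0 dB, and N units add 10·log₁₀ N, so need 10·log₁₀ N ≥ 15.0.
N ≥ 10^(15.0/10) = 31.623, so N = 32.

32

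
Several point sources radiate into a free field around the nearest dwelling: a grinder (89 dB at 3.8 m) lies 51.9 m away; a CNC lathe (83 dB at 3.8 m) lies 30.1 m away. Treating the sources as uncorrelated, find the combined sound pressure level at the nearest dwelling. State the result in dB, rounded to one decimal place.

68.7 dB

First find each source's level at the receiver (point-source: −20·log₁₀(r/r_ref)), then combine on an intensity basis.
grinder: 89 − 20·log₁₀(51.9/3.8) = 89 − 22.71 = 66.29 dB.
CNC lathe: 83 − 20·log₁₀(30.1/3.8) = 83 − 17.98 = 65.02 dB.
Σ 10^(L/10) = 7.438e+06 → L_total = 10·log₁₀(7.438e+06) = 68.71 dB.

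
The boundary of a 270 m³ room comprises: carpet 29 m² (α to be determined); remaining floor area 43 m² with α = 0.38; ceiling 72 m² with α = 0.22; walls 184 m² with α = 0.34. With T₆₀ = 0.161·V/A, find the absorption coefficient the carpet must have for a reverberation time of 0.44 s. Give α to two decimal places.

0.14

A = 0.161·V/T₆₀ = 0.161·270/0.44 = 98.80 m² sabins.
Absorption from the other surfaces = 43·0.38 + 72·0.22 + 184·0.34 = 94.74 m², so the carpet must supply 4.06 m² over 29 m².
α = 4.06/29 = 0.140.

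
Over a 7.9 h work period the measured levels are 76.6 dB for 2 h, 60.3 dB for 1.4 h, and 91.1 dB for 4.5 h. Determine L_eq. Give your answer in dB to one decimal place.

The energy average is taken in the linear domain: L_eq = 10·log₁₀[(Σ tᵢ·10^(Lᵢ/10))/T], T = 7.9 h.
Σ tᵢ·10^(Lᵢ/10) = 2·10^(76.6/10) + 1.4·10^(60.3/10) + 4.5·10^(91.1/10) = 5.890e+09.
L_eq = 10·log₁₀(5.890e+09/7.9) = 88.72 dB.

88.7 dB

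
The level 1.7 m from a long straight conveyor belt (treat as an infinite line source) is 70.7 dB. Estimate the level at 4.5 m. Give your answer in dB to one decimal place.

66.5 dB

For a line source, L₂ = L₁ − 10·log₁₀(r₂/r₁).
L₂ = 70.7 − 10·log₁₀(4.5/1.7) = 70.7 − 4.228 = 66.47 dB.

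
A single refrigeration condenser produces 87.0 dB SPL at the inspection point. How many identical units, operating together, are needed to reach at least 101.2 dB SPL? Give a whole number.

27

The shortfall is 101.2 − 87.0 = 14.2 dB, and N units add 10·log₁₀ N, so need 10·log₁₀ N ≥ 14.2.
N ≥ 10^(14.2/10) = 26.303, so N = 27.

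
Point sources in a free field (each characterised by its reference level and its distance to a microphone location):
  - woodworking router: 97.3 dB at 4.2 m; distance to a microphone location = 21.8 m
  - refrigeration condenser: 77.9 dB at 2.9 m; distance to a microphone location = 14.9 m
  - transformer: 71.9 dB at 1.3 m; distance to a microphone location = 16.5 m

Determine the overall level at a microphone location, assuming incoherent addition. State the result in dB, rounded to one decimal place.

83.0 dB

First find each source's level at the receiver (point-source: −20·log₁₀(r/r_ref)), then combine on an intensity basis.
woodworking router: 97.3 − 20·log₁₀(21.8/4.2) = 97.3 − 14.30 = 83.00 dB.
refrigeration condenser: 77.9 − 20·log₁₀(14.9/2.9) = 77.9 − 14.22 = 63.68 dB.
transformer: 71.9 − 20·log₁₀(16.5/1.3) = 71.9 − 22.07 = 49.83 dB.
Σ 10^(L/10) = 2.018e+08 → L_total = 10·log₁₀(2.018e+08) = 83.05 dB.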